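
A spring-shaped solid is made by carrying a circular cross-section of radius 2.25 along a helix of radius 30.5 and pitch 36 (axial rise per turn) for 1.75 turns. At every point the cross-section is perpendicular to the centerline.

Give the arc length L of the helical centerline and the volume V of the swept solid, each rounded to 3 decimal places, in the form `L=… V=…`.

L=341.231 V=5427.047

2πR = 2π·30.5 = 191.637152
per-turn = √(191.637152² + 36²) = √(36724.7980 + 1296) = √38020.7980 = 194.989225
L = 1.75 × 194.989225 = 341.231144
V = π·2.25² × L = 15.904313 × 341.231144 = 5427.046858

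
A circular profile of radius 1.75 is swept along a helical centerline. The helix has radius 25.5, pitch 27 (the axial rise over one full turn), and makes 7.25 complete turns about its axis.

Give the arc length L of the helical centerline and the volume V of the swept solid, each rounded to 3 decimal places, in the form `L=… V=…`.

L=1177.982 V=11333.515

2πR = 2π·25.5 = 160.221225
per-turn = √(160.221225² + 27²) = √(25670.8410 + 729) = √26399.8410 = 162.480279
L = 7.25 × 162.480279 = 1177.982022
V = π·1.75² × L = 9.621128 × 1177.982022 = 11333.515232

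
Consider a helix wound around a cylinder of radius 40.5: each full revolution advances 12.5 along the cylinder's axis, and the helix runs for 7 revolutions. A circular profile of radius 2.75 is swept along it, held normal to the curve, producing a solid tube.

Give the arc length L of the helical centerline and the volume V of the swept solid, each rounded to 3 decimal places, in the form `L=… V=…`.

2πR = 2π·40.5 = 254.469005
per-turn = √(254.469005² + 12.5²) = √(64754.4745 + 156.25) = √64910.7245 = 254.775832
L = 7 × 254.775832 = 1783.430823
V = π·2.75² × L = 23.758294 × 1783.430823 = 42371.274604

L=1783.431 V=42371.275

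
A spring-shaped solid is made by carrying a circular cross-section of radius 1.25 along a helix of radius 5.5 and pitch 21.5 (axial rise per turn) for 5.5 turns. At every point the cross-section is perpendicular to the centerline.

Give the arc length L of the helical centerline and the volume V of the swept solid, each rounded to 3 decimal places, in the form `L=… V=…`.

2πR = 2π·5.5 = 34.557519
per-turn = √(34.557519² + 21.5²) = √(1194.2221 + 462.25) = √1656.4721 = 40.699780
L = 5.5 × 40.699780 = 223.848793
V = π·1.25² × L = 4.908739 × 223.848793 = 1098.815192

L=223.849 V=1098.815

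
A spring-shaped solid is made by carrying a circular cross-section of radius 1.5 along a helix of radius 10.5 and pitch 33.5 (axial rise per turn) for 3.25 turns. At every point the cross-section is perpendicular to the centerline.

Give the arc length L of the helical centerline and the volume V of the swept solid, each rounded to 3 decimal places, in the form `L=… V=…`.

L=240.472 V=1699.800

2πR = 2π·10.5 = 65.973446
per-turn = √(65.973446² + 33.5²) = √(4352.4955 + 1122.25) = √5474.7455 = 73.991523
L = 3.25 × 73.991523 = 240.472451
V = π·1.5² × L = 7.068583 × 240.472451 = 1699.799594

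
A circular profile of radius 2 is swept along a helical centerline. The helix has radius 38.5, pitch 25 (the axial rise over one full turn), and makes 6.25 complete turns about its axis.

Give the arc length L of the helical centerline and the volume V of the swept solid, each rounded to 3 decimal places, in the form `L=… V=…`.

L=1519.944 V=19100.180

2πR = 2π·38.5 = 241.902634
per-turn = √(241.902634² + 25²) = √(58516.8845 + 625) = √59141.8845 = 243.191045
L = 6.25 × 243.191045 = 1519.944033
V = π·2² × L = 12.566371 × 1519.944033 = 19100.180030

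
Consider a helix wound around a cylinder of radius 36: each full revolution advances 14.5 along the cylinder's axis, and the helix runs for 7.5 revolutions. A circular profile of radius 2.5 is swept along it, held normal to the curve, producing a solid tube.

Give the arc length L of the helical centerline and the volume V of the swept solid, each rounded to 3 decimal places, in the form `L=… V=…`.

2πR = 2π·36 = 226.194671
per-turn = √(226.194671² + 14.5²) = √(51164.0292 + 210.25) = √51374.2792 = 226.658949
L = 7.5 × 226.658949 = 1699.942118
V = π·2.5² × L = 19.634954 × 1699.942118 = 33378.285442

L=1699.942 V=33378.285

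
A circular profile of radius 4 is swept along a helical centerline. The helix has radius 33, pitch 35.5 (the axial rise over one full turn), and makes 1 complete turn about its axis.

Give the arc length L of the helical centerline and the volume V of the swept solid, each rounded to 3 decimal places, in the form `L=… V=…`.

2πR = 2π·33 = 207.345115
per-turn = √(207.345115² + 35.5²) = √(42991.9968 + 1260.25) = √44252.2468 = 210.362180
L = 1 × 210.362180 = 210.362180
V = π·4² × L = 50.265482 × 210.362180 = 10573.956468

L=210.362 V=10573.956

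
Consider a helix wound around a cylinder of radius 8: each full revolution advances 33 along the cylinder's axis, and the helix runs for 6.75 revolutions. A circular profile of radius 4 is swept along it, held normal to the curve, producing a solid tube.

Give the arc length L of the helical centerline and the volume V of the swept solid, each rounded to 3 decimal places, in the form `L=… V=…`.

2πR = 2π·8 = 50.265482
per-turn = √(50.265482² + 33²) = √(2526.6187 + 1089) = √3615.6187 = 60.130015
L = 6.75 × 60.130015 = 405.877603
V = π·4² × L = 50.265482 × 405.877603 = 20401.633510

L=405.878 V=20401.634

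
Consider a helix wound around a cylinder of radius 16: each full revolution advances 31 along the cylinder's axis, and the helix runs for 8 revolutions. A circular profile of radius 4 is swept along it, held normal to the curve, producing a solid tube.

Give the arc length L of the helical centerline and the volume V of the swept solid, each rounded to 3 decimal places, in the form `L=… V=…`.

2πR = 2π·16 = 100.530965
per-turn = √(100.530965² + 31²) = √(10106.4749 + 961) = √11067.4749 = 105.202067
L = 8 × 105.202067 = 841.616536
V = π·4² × L = 50.265482 × 841.616536 = 42304.261237

L=841.617 V=42304.261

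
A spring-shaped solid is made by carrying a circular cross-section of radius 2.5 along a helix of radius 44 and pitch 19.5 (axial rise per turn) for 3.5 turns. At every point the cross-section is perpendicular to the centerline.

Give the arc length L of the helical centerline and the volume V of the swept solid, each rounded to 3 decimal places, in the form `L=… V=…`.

L=970.015 V=19046.191

2πR = 2π·44 = 276.460154
per-turn = √(276.460154² + 19.5²) = √(76430.2165 + 380.25) = √76810.4665 = 277.147012
L = 3.5 × 277.147012 = 970.014543
V = π·2.5² × L = 19.634954 × 970.014543 = 19046.191021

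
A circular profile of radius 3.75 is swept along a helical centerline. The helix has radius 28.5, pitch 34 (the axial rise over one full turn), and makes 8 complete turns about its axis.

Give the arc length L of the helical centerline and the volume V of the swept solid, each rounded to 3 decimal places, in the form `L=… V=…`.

L=1458.160 V=64419.528

2πR = 2π·28.5 = 179.070781
per-turn = √(179.070781² + 34²) = √(32066.3447 + 1156) = √33222.3447 = 182.269978
L = 8 × 182.269978 = 1458.159820
V = π·3.75² × L = 44.178647 × 1458.159820 = 64419.527508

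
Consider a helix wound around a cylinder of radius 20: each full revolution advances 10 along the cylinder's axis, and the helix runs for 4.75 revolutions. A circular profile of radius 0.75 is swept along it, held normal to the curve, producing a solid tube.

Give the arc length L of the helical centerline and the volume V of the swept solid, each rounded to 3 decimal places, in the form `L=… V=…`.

L=598.790 V=1058.149

2πR = 2π·20 = 125.663706
per-turn = √(125.663706² + 10²) = √(15791.3670 + 100) = √15891.3670 = 126.060966
L = 4.75 × 126.060966 = 598.789586
V = π·0.75² × L = 1.767146 × 598.789586 = 1058.148543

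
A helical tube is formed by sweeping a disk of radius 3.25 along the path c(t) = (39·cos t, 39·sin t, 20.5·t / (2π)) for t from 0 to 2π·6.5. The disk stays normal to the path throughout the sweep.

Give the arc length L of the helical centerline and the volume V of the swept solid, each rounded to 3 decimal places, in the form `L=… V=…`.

2πR = 2π·39 = 245.044227
per-turn = √(245.044227² + 20.5²) = √(60046.6732 + 420.25) = √60466.9232 = 245.900230
L = 6.5 × 245.900230 = 1598.351496
V = π·3.25² × L = 33.183072 × 1598.351496 = 53038.213412

L=1598.351 V=53038.213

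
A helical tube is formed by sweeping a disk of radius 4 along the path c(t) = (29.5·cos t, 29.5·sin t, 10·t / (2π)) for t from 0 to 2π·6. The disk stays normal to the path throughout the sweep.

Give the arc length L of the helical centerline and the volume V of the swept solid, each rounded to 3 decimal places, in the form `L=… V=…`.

2πR = 2π·29.5 = 185.353967
per-turn = √(185.353967² + 10²) = √(34356.0929 + 100) = √34456.0929 = 185.623525
L = 6 × 185.623525 = 1113.741148
V = π·4² × L = 50.265482 × 1113.741148 = 55982.736145

L=1113.741 V=55982.736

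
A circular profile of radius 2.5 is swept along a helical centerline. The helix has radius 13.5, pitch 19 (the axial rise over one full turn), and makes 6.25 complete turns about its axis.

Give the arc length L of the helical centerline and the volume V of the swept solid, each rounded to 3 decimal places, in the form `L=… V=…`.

L=543.281 V=10667.293

2πR = 2π·13.5 = 84.823002
per-turn = √(84.823002² + 19²) = √(7194.9416 + 361) = √7555.9416 = 86.924919
L = 6.25 × 86.924919 = 543.280746
V = π·2.5² × L = 19.634954 × 543.280746 = 10667.292505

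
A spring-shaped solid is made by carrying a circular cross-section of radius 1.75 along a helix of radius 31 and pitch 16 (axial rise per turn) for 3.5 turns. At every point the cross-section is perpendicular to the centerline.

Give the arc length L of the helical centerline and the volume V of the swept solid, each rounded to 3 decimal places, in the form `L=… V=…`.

L=684.022 V=6581.061

2πR = 2π·31 = 194.778745
per-turn = √(194.778745² + 16²) = √(37938.7593 + 256) = √38194.7593 = 195.434796
L = 3.5 × 195.434796 = 684.021784
V = π·1.75² × L = 9.621128 × 684.021784 = 6581.060802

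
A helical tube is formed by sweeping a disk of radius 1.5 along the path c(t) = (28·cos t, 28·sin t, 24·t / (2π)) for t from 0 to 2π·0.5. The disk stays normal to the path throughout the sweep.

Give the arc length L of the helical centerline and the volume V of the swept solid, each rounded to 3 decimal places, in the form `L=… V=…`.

L=88.779 V=627.544

2πR = 2π·28 = 175.929189
per-turn = √(175.929189² + 24²) = √(30951.0794 + 576) = √31527.0794 = 177.558665
L = 0.5 × 177.558665 = 88.779332
V = π·1.5² × L = 7.068583 × 88.779332 = 627.544121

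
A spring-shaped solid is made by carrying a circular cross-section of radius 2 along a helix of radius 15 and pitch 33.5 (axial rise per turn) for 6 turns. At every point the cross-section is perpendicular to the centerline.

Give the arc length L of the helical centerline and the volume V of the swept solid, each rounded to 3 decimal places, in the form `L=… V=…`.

2πR = 2π·15 = 94.247780
per-turn = √(94.247780² + 33.5²) = √(8882.6440 + 1122.25) = √10004.8940 = 100.024467
L = 6 × 100.024467 = 600.146801
V = π·2² × L = 12.566371 × 600.146801 = 7541.667123

L=600.147 V=7541.667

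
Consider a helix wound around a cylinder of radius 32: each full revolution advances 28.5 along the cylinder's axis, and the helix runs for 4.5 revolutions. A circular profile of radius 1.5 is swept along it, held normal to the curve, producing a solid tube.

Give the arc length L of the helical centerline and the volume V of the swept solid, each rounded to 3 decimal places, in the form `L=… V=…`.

L=913.823 V=6459.434

2πR = 2π·32 = 201.061930
per-turn = √(201.061930² + 28.5²) = √(40425.8996 + 812.25) = √41238.1496 = 203.071784
L = 4.5 × 203.071784 = 913.823030
V = π·1.5² × L = 7.068583 × 913.823030 = 6459.434364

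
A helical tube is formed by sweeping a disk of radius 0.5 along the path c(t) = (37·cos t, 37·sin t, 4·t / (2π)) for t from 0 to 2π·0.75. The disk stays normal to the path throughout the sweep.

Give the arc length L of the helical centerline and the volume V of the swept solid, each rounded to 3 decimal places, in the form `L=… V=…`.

2πR = 2π·37 = 232.477856
per-turn = √(232.477856² + 4²) = √(54045.9537 + 16) = √54061.9537 = 232.512266
L = 0.75 × 232.512266 = 174.384199
V = π·0.5² × L = 0.785398 × 174.384199 = 136.961030

L=174.384 V=136.961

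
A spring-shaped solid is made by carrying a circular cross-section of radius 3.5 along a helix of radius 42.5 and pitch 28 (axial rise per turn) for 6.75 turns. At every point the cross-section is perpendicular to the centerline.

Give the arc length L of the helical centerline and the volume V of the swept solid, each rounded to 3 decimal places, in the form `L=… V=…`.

L=1812.370 V=69748.191

2πR = 2π·42.5 = 267.035376
per-turn = √(267.035376² + 28²) = √(71307.8918 + 784) = √72091.8918 = 268.499333
L = 6.75 × 268.499333 = 1812.370497
V = π·3.5² × L = 38.484510 × 1812.370497 = 69748.190545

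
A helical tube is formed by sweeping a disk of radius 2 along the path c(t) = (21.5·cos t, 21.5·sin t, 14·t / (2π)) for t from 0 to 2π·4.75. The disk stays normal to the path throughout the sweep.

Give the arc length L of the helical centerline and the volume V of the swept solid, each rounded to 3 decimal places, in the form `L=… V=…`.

L=645.107 V=8106.653

2πR = 2π·21.5 = 135.088484
per-turn = √(135.088484² + 14²) = √(18248.8985 + 196) = √18444.8985 = 135.811997
L = 4.75 × 135.811997 = 645.106986
V = π·2² × L = 12.566371 × 645.106986 = 8106.653471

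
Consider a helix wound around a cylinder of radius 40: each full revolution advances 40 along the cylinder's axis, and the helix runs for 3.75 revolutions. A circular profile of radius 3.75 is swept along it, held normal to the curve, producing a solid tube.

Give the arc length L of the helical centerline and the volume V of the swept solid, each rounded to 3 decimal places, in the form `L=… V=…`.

2πR = 2π·40 = 251.327412
per-turn = √(251.327412² + 40²) = √(63165.4682 + 1600) = √64765.4682 = 254.490605
L = 3.75 × 254.490605 = 954.339770
V = π·3.75² × L = 44.178647 × 954.339770 = 42161.439510

L=954.340 V=42161.440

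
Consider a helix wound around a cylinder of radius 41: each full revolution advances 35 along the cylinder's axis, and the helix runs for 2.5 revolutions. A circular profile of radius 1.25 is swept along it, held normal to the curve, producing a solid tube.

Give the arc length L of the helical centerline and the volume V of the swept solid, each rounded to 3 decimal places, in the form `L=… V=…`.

L=649.943 V=3190.402

2πR = 2π·41 = 257.610598
per-turn = √(257.610598² + 35²) = √(66363.2200 + 1225) = √67588.2200 = 259.977345
L = 2.5 × 259.977345 = 649.943363
V = π·1.25² × L = 4.908739 × 649.943363 = 3190.402022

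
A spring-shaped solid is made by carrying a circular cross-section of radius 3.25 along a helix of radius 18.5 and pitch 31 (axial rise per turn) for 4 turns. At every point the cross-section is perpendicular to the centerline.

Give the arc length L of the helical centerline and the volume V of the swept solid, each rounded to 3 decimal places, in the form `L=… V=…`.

2πR = 2π·18.5 = 116.238928
per-turn = √(116.238928² + 31²) = √(13511.4884 + 961) = √14472.4884 = 120.301656
L = 4 × 120.301656 = 481.206624
V = π·3.25² × L = 33.183072 × 481.206624 = 15967.914239

L=481.207 V=15967.914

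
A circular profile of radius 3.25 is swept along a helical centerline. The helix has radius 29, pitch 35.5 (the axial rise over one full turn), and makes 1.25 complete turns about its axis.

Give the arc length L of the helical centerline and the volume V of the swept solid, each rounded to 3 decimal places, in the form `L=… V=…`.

L=232.048 V=7700.064

2πR = 2π·29 = 182.212374
per-turn = √(182.212374² + 35.5²) = √(33201.3492 + 1260.25) = √34461.5992 = 185.638356
L = 1.25 × 185.638356 = 232.047945
V = π·3.25² × L = 33.183072 × 232.047945 = 7700.063759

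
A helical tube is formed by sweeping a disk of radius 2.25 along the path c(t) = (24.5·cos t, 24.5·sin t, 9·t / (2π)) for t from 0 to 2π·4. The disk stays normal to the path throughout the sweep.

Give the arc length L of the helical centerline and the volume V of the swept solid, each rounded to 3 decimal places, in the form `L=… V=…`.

2πR = 2π·24.5 = 153.938040
per-turn = √(153.938040² + 9²) = √(23696.9202 + 81) = √23777.9202 = 154.200908
L = 4 × 154.200908 = 616.803634
V = π·2.25² × L = 15.904313 × 616.803634 = 9809.837934

L=616.804 V=9809.838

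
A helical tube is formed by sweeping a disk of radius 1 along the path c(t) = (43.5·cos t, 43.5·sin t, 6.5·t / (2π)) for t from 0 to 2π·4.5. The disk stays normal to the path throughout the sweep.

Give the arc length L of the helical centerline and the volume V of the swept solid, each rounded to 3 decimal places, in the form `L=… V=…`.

L=1230.281 V=3865.043

2πR = 2π·43.5 = 273.318561
per-turn = √(273.318561² + 6.5²) = √(74703.0357 + 42.25) = √74745.2857 = 273.395841
L = 4.5 × 273.395841 = 1230.281283
V = π·1² × L = 3.141593 × 1230.281283 = 3865.042641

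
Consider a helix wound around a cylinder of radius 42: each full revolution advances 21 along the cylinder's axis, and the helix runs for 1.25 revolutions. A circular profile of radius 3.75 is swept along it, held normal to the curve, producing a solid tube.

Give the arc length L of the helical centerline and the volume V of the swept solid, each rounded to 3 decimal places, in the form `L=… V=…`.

L=330.910 V=14619.158

2πR = 2π·42 = 263.893783
per-turn = √(263.893783² + 21²) = √(69639.9287 + 441) = √70080.9287 = 264.728028
L = 1.25 × 264.728028 = 330.910035
V = π·3.75² × L = 44.178647 × 330.910035 = 14619.157507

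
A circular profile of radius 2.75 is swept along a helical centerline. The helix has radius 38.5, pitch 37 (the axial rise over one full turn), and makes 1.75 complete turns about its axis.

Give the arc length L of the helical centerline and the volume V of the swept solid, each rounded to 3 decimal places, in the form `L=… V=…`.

2πR = 2π·38.5 = 241.902634
per-turn = √(241.902634² + 37²) = √(58516.8845 + 1369) = √59885.8845 = 244.715926
L = 1.75 × 244.715926 = 428.252871
V = π·2.75² × L = 23.758294 × 428.252871 = 10174.557798

L=428.253 V=10174.558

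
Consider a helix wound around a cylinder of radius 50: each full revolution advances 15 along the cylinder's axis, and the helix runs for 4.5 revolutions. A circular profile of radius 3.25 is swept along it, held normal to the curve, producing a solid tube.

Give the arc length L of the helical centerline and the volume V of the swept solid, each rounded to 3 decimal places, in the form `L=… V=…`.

L=1415.327 V=46964.906

2πR = 2π·50 = 314.159265
per-turn = √(314.159265² + 15²) = √(98696.0440 + 225) = √98921.0440 = 314.517160
L = 4.5 × 314.517160 = 1415.327221
V = π·3.25² × L = 33.183072 × 1415.327221 = 46964.905634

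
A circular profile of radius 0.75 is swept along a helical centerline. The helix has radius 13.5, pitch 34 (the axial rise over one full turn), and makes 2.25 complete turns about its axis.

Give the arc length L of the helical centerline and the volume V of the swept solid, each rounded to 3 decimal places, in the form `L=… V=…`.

2πR = 2π·13.5 = 84.823002
per-turn = √(84.823002² + 34²) = √(7194.9416 + 1156) = √8350.9416 = 91.383487
L = 2.25 × 91.383487 = 205.612845
V = π·0.75² × L = 1.767146 × 205.612845 = 363.347889

L=205.613 V=363.348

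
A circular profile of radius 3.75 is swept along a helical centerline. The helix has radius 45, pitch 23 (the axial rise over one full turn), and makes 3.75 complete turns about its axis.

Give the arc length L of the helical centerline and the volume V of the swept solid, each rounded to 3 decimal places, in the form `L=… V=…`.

L=1063.790 V=46996.793

2πR = 2π·45 = 282.743339
per-turn = √(282.743339² + 23²) = √(79943.7956 + 529) = √80472.7956 = 283.677274
L = 3.75 × 283.677274 = 1063.789777
V = π·3.75² × L = 44.178647 × 1063.789777 = 46996.792694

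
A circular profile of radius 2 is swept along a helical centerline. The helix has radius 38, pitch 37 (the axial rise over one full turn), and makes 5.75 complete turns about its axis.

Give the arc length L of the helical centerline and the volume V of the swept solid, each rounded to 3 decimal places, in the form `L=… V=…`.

L=1389.263 V=17457.991

2πR = 2π·38 = 238.761042
per-turn = √(238.761042² + 37²) = √(57006.8350 + 1369) = √58375.8350 = 241.610917
L = 5.75 × 241.610917 = 1389.262770
V = π·2² × L = 12.566371 × 1389.262770 = 17457.990854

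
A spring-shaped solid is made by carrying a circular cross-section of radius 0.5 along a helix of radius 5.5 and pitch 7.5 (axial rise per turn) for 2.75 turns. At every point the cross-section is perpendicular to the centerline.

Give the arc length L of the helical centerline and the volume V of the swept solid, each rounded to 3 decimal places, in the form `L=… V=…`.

2πR = 2π·5.5 = 34.557519
per-turn = √(34.557519² + 7.5²) = √(1194.2221 + 56.25) = √1250.4721 = 35.362015
L = 2.75 × 35.362015 = 97.245542
V = π·0.5² × L = 0.785398 × 97.245542 = 76.376470

L=97.246 V=76.376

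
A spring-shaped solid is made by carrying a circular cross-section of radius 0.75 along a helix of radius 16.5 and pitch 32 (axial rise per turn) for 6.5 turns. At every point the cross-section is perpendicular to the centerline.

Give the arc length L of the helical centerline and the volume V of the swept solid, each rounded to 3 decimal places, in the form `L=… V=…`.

2πR = 2π·16.5 = 103.672558
per-turn = √(103.672558² + 32²) = √(10747.9992 + 1024) = √11771.9992 = 108.498844
L = 6.5 × 108.498844 = 705.242487
V = π·0.75² × L = 1.767146 × 705.242487 = 1246.266347

L=705.242 V=1246.266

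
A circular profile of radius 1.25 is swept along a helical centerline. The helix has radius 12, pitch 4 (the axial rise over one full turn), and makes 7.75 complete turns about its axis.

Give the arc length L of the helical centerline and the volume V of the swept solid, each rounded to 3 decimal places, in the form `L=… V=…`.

2πR = 2π·12 = 75.398224
per-turn = √(75.398224² + 4²) = √(5684.8921 + 16) = √5700.8921 = 75.504252
L = 7.75 × 75.504252 = 585.157956
V = π·1.25² × L = 4.908739 × 585.157956 = 2872.387401

L=585.158 V=2872.387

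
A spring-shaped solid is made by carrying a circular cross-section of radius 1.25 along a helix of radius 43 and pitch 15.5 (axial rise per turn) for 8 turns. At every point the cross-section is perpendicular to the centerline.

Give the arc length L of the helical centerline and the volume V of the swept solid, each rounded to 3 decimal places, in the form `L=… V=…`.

2πR = 2π·43 = 270.176968
per-turn = √(270.176968² + 15.5²) = √(72995.5942 + 240.25) = √73235.8442 = 270.621219
L = 8 × 270.621219 = 2164.969752
V = π·1.25² × L = 4.908739 × 2164.969752 = 10627.270417

L=2164.970 V=10627.270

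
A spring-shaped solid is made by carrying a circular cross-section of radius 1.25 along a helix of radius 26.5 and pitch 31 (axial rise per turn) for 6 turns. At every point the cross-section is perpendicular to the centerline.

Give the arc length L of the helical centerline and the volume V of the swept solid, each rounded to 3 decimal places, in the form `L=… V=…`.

L=1016.194 V=4988.230

2πR = 2π·26.5 = 166.504411
per-turn = √(166.504411² + 31²) = √(27723.7188 + 961) = √28684.7188 = 169.365636
L = 6 × 169.365636 = 1016.193818
V = π·1.25² × L = 4.908739 × 1016.193818 = 4988.229739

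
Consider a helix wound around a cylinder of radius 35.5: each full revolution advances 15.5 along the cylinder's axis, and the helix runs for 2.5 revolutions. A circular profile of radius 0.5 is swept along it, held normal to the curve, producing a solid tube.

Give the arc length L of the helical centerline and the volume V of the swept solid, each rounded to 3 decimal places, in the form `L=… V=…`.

2πR = 2π·35.5 = 223.053078
per-turn = √(223.053078² + 15.5²) = √(49752.6758 + 240.25) = √49992.9258 = 223.590979
L = 2.5 × 223.590979 = 558.977447
V = π·0.5² × L = 0.785398 × 558.977447 = 439.019860

L=558.977 V=439.020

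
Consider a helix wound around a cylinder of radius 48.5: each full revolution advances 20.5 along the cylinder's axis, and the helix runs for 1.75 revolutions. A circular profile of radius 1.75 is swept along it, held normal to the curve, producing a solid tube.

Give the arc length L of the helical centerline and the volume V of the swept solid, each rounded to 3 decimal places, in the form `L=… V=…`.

2πR = 2π·48.5 = 304.734487
per-turn = √(304.734487² + 20.5²) = √(92863.1078 + 420.25) = √93283.3578 = 305.423244
L = 1.75 × 305.423244 = 534.490677
V = π·1.75² × L = 9.621128 × 534.490677 = 5142.402947

L=534.491 V=5142.403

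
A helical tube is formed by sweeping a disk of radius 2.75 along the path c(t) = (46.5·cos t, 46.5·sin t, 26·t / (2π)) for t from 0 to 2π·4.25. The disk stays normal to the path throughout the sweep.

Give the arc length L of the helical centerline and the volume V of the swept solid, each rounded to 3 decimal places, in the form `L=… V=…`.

2πR = 2π·46.5 = 292.168117
per-turn = √(292.168117² + 26²) = √(85362.2085 + 676) = √86038.2085 = 293.322704
L = 4.25 × 293.322704 = 1246.621490
V = π·2.75² × L = 23.758294 × 1246.621490 = 29617.600428

L=1246.621 V=29617.600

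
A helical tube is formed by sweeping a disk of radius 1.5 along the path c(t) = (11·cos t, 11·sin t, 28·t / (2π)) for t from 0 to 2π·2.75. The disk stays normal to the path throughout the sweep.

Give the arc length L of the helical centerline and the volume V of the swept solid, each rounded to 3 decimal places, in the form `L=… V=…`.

L=205.071 V=1449.563

2πR = 2π·11 = 69.115038
per-turn = √(69.115038² + 28²) = √(4776.8885 + 784) = √5560.8885 = 74.571365
L = 2.75 × 74.571365 = 205.071255
V = π·1.5² × L = 7.068583 × 205.071255 = 1449.563281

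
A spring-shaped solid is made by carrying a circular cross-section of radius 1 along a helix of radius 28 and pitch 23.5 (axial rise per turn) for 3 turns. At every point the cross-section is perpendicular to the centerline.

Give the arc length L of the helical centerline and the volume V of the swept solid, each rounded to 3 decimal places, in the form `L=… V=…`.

L=532.475 V=1672.821

2πR = 2π·28 = 175.929189
per-turn = √(175.929189² + 23.5²) = √(30951.0794 + 552.25) = √31503.3294 = 177.491773
L = 3 × 177.491773 = 532.475318
V = π·1² × L = 3.141593 × 532.475318 = 1672.820548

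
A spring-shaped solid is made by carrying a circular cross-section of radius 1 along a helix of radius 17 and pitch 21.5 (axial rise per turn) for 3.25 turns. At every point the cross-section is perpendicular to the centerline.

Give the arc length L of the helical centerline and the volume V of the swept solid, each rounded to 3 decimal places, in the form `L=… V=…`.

2πR = 2π·17 = 106.814150
per-turn = √(106.814150² + 21.5²) = √(11409.2627 + 462.25) = √11871.5127 = 108.956472
L = 3.25 × 108.956472 = 354.108532
V = π·1² × L = 3.141593 × 354.108532 = 1112.464764

L=354.109 V=1112.465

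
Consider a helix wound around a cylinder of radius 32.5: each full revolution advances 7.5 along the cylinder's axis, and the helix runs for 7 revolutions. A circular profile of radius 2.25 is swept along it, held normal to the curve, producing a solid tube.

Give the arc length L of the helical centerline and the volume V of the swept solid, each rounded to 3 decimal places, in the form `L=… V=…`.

2πR = 2π·32.5 = 204.203522
per-turn = √(204.203522² + 7.5²) = √(41699.0786 + 56.25) = √41755.3286 = 204.341206
L = 7 × 204.341206 = 1430.388444
V = π·2.25² × L = 15.904313 × 1430.388444 = 22749.345254

L=1430.388 V=22749.345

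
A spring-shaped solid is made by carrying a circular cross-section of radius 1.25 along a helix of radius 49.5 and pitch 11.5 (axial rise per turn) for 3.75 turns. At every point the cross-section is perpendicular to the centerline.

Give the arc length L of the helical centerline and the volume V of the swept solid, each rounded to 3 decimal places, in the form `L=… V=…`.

2πR = 2π·49.5 = 311.017673
per-turn = √(311.017673² + 11.5²) = √(96731.9927 + 132.25) = √96864.2427 = 311.230209
L = 3.75 × 311.230209 = 1167.113282
V = π·1.25² × L = 4.908739 × 1167.113282 = 5729.053927

L=1167.113 V=5729.054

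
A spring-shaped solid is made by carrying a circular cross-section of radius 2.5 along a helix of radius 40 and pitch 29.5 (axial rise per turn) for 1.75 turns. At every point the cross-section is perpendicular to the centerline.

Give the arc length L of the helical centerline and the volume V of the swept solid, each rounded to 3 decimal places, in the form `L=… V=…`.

2πR = 2π·40 = 251.327412
per-turn = √(251.327412² + 29.5²) = √(63165.4682 + 870.25) = √64035.7182 = 253.052797
L = 1.75 × 253.052797 = 442.842395
V = π·2.5² × L = 19.634954 × 442.842395 = 8695.190094

L=442.842 V=8695.190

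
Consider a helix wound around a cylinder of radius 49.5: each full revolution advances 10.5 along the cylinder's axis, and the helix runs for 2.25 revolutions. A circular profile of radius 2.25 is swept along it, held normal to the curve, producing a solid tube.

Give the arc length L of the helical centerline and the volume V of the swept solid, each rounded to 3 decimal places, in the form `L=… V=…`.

2πR = 2π·49.5 = 311.017673
per-turn = √(311.017673² + 10.5²) = √(96731.9927 + 110.25) = √96842.2427 = 311.194863
L = 2.25 × 311.194863 = 700.188442
V = π·2.25² × L = 15.904313 × 700.188442 = 11136.016001

L=700.188 V=11136.016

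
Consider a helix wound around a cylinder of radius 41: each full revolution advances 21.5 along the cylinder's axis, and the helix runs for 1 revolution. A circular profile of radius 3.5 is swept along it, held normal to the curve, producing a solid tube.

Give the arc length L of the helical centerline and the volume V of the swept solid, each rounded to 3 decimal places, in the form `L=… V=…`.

L=258.506 V=9948.486

2πR = 2π·41 = 257.610598
per-turn = √(257.610598² + 21.5²) = √(66363.2200 + 462.25) = √66825.4700 = 258.506228
L = 1 × 258.506228 = 258.506228
V = π·3.5² × L = 38.484510 × 258.506228 = 9948.485524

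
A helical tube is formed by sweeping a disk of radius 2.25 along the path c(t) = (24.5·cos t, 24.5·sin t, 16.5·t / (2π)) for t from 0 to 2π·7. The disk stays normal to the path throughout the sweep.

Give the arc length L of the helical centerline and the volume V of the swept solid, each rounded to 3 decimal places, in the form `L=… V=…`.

L=1083.739 V=17236.118

2πR = 2π·24.5 = 153.938040
per-turn = √(153.938040² + 16.5²) = √(23696.9202 + 272.25) = √23969.1702 = 154.819799
L = 7 × 154.819799 = 1083.738593
V = π·2.25² × L = 15.904313 × 1083.738593 = 17236.117588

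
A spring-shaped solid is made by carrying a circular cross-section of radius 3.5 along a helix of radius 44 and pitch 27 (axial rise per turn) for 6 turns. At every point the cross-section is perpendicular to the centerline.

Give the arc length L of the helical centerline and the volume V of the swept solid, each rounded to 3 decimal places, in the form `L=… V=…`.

2πR = 2π·44 = 276.460154
per-turn = √(276.460154² + 27²) = √(76430.2165 + 729) = √77159.2165 = 277.775479
L = 6 × 277.775479 = 1666.652871
V = π·3.5² × L = 38.484510 × 1666.652871 = 64140.319102

L=1666.653 V=64140.319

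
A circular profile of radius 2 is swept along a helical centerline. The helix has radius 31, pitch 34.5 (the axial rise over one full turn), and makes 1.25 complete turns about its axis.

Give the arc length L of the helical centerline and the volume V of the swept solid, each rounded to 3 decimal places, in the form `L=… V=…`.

L=247.263 V=3107.201

2πR = 2π·31 = 194.778745
per-turn = √(194.778745² + 34.5²) = √(37938.7593 + 1190.25) = √39129.0093 = 197.810539
L = 1.25 × 197.810539 = 247.263174
V = π·2² × L = 12.566371 × 247.263174 = 3107.200680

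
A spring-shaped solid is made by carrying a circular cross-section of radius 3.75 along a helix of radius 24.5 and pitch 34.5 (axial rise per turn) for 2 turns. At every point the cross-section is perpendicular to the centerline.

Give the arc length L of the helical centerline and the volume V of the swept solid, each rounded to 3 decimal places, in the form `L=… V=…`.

L=315.513 V=13938.953

2πR = 2π·24.5 = 153.938040
per-turn = √(153.938040² + 34.5²) = √(23696.9202 + 1190.25) = √24887.1702 = 157.756680
L = 2 × 157.756680 = 315.513361
V = π·3.75² × L = 44.178647 × 315.513361 = 13938.953281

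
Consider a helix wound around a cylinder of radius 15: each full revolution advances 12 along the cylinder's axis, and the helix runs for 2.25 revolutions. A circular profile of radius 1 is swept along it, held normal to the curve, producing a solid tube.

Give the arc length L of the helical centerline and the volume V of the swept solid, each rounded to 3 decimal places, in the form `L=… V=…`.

L=213.769 V=671.577

2πR = 2π·15 = 94.247780
per-turn = √(94.247780² + 12²) = √(8882.6440 + 144) = √9026.6440 = 95.008652
L = 2.25 × 95.008652 = 213.769467
V = π·1² × L = 3.141593 × 213.769467 = 671.576587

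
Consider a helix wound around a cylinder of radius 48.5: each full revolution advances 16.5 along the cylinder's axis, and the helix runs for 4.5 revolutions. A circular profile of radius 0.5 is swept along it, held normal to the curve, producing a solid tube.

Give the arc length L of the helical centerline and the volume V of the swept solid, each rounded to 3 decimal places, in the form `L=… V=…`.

2πR = 2π·48.5 = 304.734487
per-turn = √(304.734487² + 16.5²) = √(92863.1078 + 272.25) = √93135.3578 = 305.180861
L = 4.5 × 305.180861 = 1373.313874
V = π·0.5² × L = 0.785398 × 1373.313874 = 1078.598194

L=1373.314 V=1078.598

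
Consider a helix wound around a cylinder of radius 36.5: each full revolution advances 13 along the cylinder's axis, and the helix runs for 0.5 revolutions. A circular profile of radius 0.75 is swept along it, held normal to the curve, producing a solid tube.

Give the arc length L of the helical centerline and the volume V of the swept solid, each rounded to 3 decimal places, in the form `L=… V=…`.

2πR = 2π·36.5 = 229.336264
per-turn = √(229.336264² + 13²) = √(52595.1219 + 169) = √52764.1219 = 229.704423
L = 0.5 × 229.704423 = 114.852211
V = π·0.75² × L = 1.767146 × 114.852211 = 202.960611

L=114.852 V=202.961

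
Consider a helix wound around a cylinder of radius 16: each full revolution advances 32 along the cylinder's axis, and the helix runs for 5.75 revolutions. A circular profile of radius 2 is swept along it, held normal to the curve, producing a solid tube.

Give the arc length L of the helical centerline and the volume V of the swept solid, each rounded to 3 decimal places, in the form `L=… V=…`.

L=606.631 V=7623.152

2πR = 2π·16 = 100.530965
per-turn = √(100.530965² + 32²) = √(10106.4749 + 1024) = √11130.4749 = 105.501066
L = 5.75 × 105.501066 = 606.631129
V = π·2² × L = 12.566371 × 606.631129 = 7623.151593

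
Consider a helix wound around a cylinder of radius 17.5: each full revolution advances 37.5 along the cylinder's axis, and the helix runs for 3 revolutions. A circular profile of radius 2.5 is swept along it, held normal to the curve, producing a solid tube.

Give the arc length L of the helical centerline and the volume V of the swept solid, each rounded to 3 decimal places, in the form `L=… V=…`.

L=348.524 V=6843.243

2πR = 2π·17.5 = 109.955743
per-turn = √(109.955743² + 37.5²) = √(12090.2654 + 1406.25) = √13496.5154 = 116.174504
L = 3 × 116.174504 = 348.523512
V = π·2.5² × L = 19.634954 × 348.523512 = 6843.243159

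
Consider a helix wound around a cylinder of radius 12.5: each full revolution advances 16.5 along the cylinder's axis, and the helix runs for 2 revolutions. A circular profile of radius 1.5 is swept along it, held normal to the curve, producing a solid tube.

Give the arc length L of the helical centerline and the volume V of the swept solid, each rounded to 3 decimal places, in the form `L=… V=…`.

2πR = 2π·12.5 = 78.539816
per-turn = √(78.539816² + 16.5²) = √(6168.5028 + 272.25) = √6440.7528 = 80.254301
L = 2 × 80.254301 = 160.508601
V = π·1.5² × L = 7.068583 × 160.508601 = 1134.568444

L=160.509 V=1134.568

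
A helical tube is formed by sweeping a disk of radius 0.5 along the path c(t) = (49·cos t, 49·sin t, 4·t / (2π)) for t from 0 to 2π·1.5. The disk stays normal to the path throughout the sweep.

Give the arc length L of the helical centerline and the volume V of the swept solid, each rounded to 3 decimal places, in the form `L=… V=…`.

L=461.853 V=362.739

2πR = 2π·49 = 307.876080
per-turn = √(307.876080² + 4²) = √(94787.6807 + 16) = √94803.6807 = 307.902063
L = 1.5 × 307.902063 = 461.853095
V = π·0.5² × L = 0.785398 × 461.853095 = 362.738573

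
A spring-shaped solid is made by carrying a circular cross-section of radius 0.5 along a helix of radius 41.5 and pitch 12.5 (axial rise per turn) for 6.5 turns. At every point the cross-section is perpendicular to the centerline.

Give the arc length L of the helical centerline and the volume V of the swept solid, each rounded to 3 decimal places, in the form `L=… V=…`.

2πR = 2π·41.5 = 260.752190
per-turn = √(260.752190² + 12.5²) = √(67991.7047 + 156.25) = √68147.9547 = 261.051632
L = 6.5 × 261.051632 = 1696.835610
V = π·0.5² × L = 0.785398 × 1696.835610 = 1332.691572

L=1696.836 V=1332.692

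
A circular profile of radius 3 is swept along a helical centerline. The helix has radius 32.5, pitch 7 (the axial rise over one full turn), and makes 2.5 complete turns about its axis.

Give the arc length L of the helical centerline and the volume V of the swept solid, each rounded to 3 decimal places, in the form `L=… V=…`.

2πR = 2π·32.5 = 204.203522
per-turn = √(204.203522² + 7²) = √(41699.0786 + 49) = √41748.0786 = 204.323466
L = 2.5 × 204.323466 = 510.808664
V = π·3² × L = 28.274334 × 510.808664 = 14442.774716

L=510.809 V=14442.775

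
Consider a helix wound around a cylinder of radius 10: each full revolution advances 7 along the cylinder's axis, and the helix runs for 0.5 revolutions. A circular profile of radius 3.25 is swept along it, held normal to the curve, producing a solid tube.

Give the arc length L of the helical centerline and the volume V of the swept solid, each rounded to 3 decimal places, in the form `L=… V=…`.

2πR = 2π·10 = 62.831853
per-turn = √(62.831853² + 7²) = √(3947.8418 + 49) = √3996.8418 = 63.220580
L = 0.5 × 63.220580 = 31.610290
V = π·3.25² × L = 33.183072 × 31.610290 = 1048.926545

L=31.610 V=1048.927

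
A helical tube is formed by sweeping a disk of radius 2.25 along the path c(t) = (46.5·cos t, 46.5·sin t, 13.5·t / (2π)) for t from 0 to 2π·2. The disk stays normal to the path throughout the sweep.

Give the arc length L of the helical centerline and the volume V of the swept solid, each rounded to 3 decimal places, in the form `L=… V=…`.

2πR = 2π·46.5 = 292.168117
per-turn = √(292.168117² + 13.5²) = √(85362.2085 + 182.25) = √85544.4585 = 292.479843
L = 2 × 292.479843 = 584.959686
V = π·2.25² × L = 15.904313 × 584.959686 = 9303.381821

L=584.960 V=9303.382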